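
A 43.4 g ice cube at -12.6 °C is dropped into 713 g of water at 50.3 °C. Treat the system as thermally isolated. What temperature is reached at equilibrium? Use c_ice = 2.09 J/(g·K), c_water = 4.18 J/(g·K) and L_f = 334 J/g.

T_f ≈ 42.5 °C

Setting the total heat transfer to zero:
warm ice to 0 °C: 43.4·2.09·(0 − (-12.6)) = 1142.9
  latent heat to melt: 43.4·334 = 14496
  warm the meltwater: 181.41 T
  water cools: 713·4.18·(T − 50.3) = 2980.3(T − 50.3)
3161.8 T = 149911 − 15638 = 134273
T ≈ 42.47 °C — above 0 °C, consistent with complete melting.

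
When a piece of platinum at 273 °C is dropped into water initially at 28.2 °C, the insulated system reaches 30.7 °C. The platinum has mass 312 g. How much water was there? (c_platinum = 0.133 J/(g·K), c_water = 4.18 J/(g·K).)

Heat gained plus heat lost sum to zero:
312×0.133×(30.7 − 273) + m×4.18×(30.7 − 28.2) = 0
10.45 m = 10054
m = 10054/10.45 ≈ 962.2 g

m ≈ 962 g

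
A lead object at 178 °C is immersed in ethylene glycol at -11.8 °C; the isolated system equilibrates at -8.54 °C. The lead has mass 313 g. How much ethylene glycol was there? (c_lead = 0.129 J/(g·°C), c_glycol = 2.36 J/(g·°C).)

|Q_lead| = |Q_glycol|:
313×0.129×(178 − -8.54) = m×2.36×(-8.54 − (-11.8))
7.694 m = 7531.9  ⇒  m ≈ 979 g

m ≈ 979 g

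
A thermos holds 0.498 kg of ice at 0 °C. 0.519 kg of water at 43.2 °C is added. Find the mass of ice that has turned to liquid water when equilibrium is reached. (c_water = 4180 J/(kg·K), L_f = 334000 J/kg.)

m_melted ≈ 0.281 kg

Water can give up m c ΔT = 0.519×4180×43.2 = 93719 J before reaching 0 °C.
Melting all 0.498 kg of ice would need 0.498×334000 = 166332 J.
Since 93719 < 166332 J, not all the ice melts; equilibrium is at 0 °C.
Mass melted = 93719/334000 ≈ 0.2806 kg.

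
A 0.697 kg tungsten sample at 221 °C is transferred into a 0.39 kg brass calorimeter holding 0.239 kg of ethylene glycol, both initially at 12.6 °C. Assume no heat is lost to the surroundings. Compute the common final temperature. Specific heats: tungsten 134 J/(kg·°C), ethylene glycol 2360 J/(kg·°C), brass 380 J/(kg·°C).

Heat gained plus heat lost sum to zero:
0.697·134·(T − 221) + 0.239·2360·(T − 12.6) + 0.39·380·(T − 12.6) = 0
805.64 T = 29615
T = 29615/805.64 ≈ 36.76 °C

T_f ≈ 36.8 °C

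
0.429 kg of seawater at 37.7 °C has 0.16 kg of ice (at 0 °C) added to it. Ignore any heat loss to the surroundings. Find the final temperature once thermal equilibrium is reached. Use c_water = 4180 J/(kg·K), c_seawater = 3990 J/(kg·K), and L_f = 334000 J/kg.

T_f ≈ 4.7 °C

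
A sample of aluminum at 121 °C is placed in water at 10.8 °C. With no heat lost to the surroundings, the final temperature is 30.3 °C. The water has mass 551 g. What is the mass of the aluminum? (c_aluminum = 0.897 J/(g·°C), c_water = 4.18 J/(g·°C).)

m ≈ 552 g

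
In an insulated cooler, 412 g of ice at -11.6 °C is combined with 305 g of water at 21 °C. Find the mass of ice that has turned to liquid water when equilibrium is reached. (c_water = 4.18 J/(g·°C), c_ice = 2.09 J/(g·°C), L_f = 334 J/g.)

Heat available from the water dropping to 0 °C: 305·4.18·21 = 26773 J.
Warming the ice to 0 °C takes 412·2.09·11.6 = 9988.5 J, leaving 16784 J for melting.
Fully melting the ice requires m_ice L_f = 412·334 = 137608 J.
16784 J < 137608 J, so only part of the ice melts and the system sits at 0 °C.
m_melted·334 = 16784  ⇒  m_melted ≈ 50.25 g.

m_melted ≈ 50.3 g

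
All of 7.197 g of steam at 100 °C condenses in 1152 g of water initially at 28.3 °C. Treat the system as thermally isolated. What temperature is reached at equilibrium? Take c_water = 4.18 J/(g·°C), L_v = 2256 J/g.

Net heat exchanged in the isolated system is zero:
steam→water at 100 °C releases m L_v = 7.197×2256 = 16236
  condensate cools 100→T: 7.197×4.18×(T − 100) = 30.08(T − 100)
  original water: 4815.4(T − 28.3)
4845.4 T = 16236 + 3008.3 + 136275 = 155519
T ≈ 32.10 °C (< 100 °C, so full condensation is consistent).

T_f ≈ 32.1 °C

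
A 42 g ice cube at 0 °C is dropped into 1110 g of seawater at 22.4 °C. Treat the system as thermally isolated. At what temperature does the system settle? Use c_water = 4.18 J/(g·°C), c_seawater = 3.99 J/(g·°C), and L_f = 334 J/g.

T_f ≈ 18.5 °C

Sum of m c ΔT and latent-heat terms is zero:
melt ice: 42×334 = 14028; meltwater 0→T: 42×4.18×T = 175.56 T; seawater: 4428.9(T − 22.4)
4604.5 T = 99207 − 14028 = 85179
T ≈ 18.50 °C. Since T > 0 °C, the all-ice-melts assumption holds.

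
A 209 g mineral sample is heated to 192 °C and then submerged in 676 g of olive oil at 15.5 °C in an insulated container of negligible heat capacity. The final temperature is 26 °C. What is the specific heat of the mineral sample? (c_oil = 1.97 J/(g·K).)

Setting the total heat transfer to zero:
209·c·(26 − 192) + 676·1.97·(26 − 15.5) = 0
-34694 c = -13983
c = -13983/-34694 ≈ 0.403 J/(g·K)

c ≈ 0.403 J/(g·K)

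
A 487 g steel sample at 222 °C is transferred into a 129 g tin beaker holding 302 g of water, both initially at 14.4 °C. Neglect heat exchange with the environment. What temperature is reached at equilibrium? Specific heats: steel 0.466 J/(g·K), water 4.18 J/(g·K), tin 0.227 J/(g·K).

T_f ≈ 45.4 °C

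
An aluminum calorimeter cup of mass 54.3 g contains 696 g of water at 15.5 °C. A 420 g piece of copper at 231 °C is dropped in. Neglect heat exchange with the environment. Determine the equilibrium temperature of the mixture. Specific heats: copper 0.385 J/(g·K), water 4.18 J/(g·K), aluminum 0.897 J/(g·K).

T_f = Σ m_i c_i T_i / Σ m_i c_i:
T_f = (161.7*231 + 2909.3*15.5 + 48.71*15.5) / (161.7 + 2909.3 + 48.71)
    = 83202 / 3119.7 ≈ 26.67 °C

T_f ≈ 26.7 °C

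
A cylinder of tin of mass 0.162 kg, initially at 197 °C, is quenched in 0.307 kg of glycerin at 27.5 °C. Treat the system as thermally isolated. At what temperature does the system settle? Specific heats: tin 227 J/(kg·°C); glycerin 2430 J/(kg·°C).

Net heat exchanged in the isolated system is zero:
0.162×227×(T − 197) + 0.307×2430×(T − 27.5) = 0
(36.77 + 746.01) T = 36.77×197 + 746.01×27.5
T = 27760 / 782.78 = 35.5 °C

T_f ≈ 35.5 °C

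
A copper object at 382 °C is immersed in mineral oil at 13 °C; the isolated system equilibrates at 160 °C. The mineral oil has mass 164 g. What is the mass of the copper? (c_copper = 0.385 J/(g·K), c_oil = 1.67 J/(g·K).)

m ≈ 471 g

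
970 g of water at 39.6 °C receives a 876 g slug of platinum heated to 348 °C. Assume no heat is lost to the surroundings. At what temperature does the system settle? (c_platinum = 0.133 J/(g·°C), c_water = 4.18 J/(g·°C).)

T_f ≈ 48.2 °C

With ΣQ=0 the equilibrium temperature is the m·c-weighted mean:
T_f = (116.51*348 + 4054.6*39.6) / (116.51 + 4054.6)
    = 201107 / 4171.1 ≈ 48.21 °C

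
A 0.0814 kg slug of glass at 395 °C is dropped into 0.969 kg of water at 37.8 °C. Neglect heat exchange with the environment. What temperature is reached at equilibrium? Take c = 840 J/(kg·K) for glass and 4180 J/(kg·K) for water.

T_f ≈ 43.7 °C

T_f is the heat-capacity-weighted average of the initial temperatures:
T_f = (68.38*395 + 4050.4*37.8) / (68.38 + 4050.4)
    = 180114 / 4118.8 ≈ 43.73 °C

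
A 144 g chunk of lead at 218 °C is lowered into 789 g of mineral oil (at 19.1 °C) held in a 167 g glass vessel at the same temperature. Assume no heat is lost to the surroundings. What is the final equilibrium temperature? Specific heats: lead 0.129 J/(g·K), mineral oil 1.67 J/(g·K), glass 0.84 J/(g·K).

T_f ≈ 21.6 °C

With ΣQ=0 the equilibrium temperature is the m·c-weighted mean:
T_f = (18.58*218 + 1317.6*19.1 + 140.28*19.1) / (18.58 + 1317.6 + 140.28)
    = 31896 / 1476.5 ≈ 21.60 °C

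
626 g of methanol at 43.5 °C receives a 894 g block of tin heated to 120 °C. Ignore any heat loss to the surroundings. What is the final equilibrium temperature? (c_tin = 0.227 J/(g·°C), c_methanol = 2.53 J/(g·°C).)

T_f ≈ 52.2 °C

With ΣQ=0 the equilibrium temperature is the m·c-weighted mean:
T_f = (202.94*120 + 1583.8*43.5) / (202.94 + 1583.8)
    = 93247 / 1786.7 ≈ 52.19 °C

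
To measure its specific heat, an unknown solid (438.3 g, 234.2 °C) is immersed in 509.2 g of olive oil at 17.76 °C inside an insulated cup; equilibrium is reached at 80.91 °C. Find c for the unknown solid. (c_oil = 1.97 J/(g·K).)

c ≈ 0.943 J/(g·K)

Heat lost by the unknown solid = heat gained by the oil:
438.3·c·(234.2 − 80.91) = 509.2·1.97·(80.91 − 17.76)
67187 c = 63347  ⇒  c ≈ 0.9429 J/(g·K)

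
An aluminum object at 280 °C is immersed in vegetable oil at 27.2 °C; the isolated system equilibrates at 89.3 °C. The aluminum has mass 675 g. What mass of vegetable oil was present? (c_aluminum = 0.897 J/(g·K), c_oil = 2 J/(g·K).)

m ≈ 930 g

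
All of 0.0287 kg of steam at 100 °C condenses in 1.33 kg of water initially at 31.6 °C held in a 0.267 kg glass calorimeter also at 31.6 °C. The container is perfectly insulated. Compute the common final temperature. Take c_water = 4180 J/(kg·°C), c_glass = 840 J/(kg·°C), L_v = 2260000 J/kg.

T_f ≈ 44.0 °C

Let T be the final temperature. ΣQ_i = 0:
condense steam: −0.0287×2260000 = −64862
  condensed water 100 °C→T: 119.97(T − 100)
  original water: 5559.4(T − 31.6)
  glass cup: 0.267×840×(T − 31.6) = 224.28(T − 31.6)
5903.6 T = 64862 + 11997 + 182764 = 259623
T ≈ 43.98 °C — below 100 °C, confirming all the steam condensed.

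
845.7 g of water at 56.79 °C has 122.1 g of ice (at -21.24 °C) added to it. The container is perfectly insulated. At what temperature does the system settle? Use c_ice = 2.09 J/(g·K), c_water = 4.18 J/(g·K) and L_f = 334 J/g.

T_f ≈ 38.2 °C

Net heat exchanged in the isolated system is zero:
warm ice to 0 °C: 122.1×2.09×(0 − (-21.24)) = 5420.2
  melt ice: 122.1×334 = 40781
  meltwater 0→T: 122.1×4.18×T = 510.38 T
  water: 3535(T − 56.79)
4045.4 T = 200754 − 46202 = 154553
T ≈ 38.20 °C — above 0 °C, consistent with complete melting.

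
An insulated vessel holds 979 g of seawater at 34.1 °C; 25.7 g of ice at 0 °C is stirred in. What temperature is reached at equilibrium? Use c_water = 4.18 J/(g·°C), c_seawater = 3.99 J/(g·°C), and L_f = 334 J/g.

T_f ≈ 31.0 °C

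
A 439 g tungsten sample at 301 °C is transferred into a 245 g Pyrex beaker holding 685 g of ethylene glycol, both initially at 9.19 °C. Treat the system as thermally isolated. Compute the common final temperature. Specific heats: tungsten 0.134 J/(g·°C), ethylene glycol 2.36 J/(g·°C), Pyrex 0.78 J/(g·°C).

T_f ≈ 18.4 °C

Let T be the final temperature. ΣQ_i = 0:
439*0.134*(T − 301) + 685*2.36*(T − 9.19) + 245*0.78*(T − 9.19) = 0
(58.83 + 1616.6 + 191.1) T = 58.83*301 + 1616.6*9.19 + 191.1*9.19
T ≈ 18.39 °C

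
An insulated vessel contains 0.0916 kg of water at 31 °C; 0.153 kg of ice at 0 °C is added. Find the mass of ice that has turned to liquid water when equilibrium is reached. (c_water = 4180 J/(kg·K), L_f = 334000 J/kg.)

m_melted ≈ 0.0355 kg

Heat available from the water dropping to 0 °C: 0.0916·4180·31 = 11870 J.
Fully melting the ice requires m_ice L_f = 0.153·334000 = 51102 J.
Since 11870 < 51102 J, not all the ice melts; equilibrium is at 0 °C.
m_melted·334000 = 11870  ⇒  m_melted ≈ 0.03554 kg.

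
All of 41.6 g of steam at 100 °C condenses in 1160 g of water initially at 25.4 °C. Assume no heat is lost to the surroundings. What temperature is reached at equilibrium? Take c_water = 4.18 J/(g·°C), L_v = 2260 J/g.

T_f ≈ 46.7 °C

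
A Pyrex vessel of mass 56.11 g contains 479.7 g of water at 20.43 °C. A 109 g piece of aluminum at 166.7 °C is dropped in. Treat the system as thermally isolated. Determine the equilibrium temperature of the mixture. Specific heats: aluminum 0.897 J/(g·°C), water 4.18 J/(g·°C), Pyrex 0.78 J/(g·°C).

T_f ≈ 27.1 °C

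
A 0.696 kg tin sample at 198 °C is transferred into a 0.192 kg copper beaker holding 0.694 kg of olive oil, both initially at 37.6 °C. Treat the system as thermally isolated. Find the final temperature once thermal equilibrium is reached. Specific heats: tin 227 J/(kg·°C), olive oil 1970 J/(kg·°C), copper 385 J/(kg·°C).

T_f ≈ 53.4 °C

Energy conservation, ΣQ = 0:
0.696·227·(T − 198) + 0.694·1970·(T − 37.6) + 0.192·385·(T − 37.6) = 0
157.99(T − 198) + 1367.2(T − 37.6) + 73.92(T − 37.6) = 0
1599.1 T = 85468
T = 85468 / 1599.1 = 53.4 °C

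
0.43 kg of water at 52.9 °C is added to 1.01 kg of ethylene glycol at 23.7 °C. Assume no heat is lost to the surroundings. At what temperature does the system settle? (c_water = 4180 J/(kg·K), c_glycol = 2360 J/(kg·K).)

T_f ≈ 36.3 °C

T_f is the heat-capacity-weighted average of the initial temperatures:
T_f = (1797.4*52.9 + 2383.6*23.7) / (1797.4 + 2383.6)
    = 151574 / 4181 ≈ 36.25 °C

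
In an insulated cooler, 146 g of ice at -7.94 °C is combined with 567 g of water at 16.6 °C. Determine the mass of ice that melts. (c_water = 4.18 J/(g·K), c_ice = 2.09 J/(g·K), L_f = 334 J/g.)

m_melted ≈ 111 g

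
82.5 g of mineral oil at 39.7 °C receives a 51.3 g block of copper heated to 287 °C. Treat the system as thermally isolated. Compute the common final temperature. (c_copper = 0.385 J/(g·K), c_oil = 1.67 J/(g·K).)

T_f ≈ 70.7 °C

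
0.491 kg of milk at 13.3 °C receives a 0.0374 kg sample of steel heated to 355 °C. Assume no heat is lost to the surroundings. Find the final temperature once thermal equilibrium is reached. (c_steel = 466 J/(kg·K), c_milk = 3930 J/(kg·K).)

|Q_steel| = |Q_milk|:
0.0374*466*(355 − T) = 0.491*3930*(T − 13.3)
17.43(355 − T) = 1929.6(T − 13.3)
1947.1 T = 31851  ⇒  T ≈ 16.36 °C

T_f ≈ 16.4 °C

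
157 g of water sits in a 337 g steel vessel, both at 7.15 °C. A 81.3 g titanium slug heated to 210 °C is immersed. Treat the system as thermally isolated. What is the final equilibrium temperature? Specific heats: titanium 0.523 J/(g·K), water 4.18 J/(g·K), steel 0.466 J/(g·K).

T_f ≈ 17.2 °C

T_f = Σ m_i c_i T_i / Σ m_i c_i:
T_f = (42.52·210 + 656.26·7.15 + 157.04·7.15) / (42.52 + 656.26 + 157.04)
    = 14744 / 855.82 ≈ 17.23 °C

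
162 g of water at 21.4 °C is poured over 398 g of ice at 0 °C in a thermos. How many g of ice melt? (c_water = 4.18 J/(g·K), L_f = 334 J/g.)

m_melted ≈ 43.4 g

Water can give up m c ΔT = 162×4.18×21.4 = 14491 J before reaching 0 °C.
To melt every bit of ice: 398×334 = 132932 J.
That's not enough to melt it all — equilibrium is at 0 °C with ice remaining.
m_melted×334 = 14491  ⇒  m_melted ≈ 43.39 g.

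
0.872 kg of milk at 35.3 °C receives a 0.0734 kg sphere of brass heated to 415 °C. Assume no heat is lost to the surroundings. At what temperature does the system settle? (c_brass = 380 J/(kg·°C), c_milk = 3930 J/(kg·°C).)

T_f ≈ 38.4 °C

T_f is the heat-capacity-weighted average of the initial temperatures:
T_f = (27.89*415 + 3427*35.3) / (27.89 + 3427)
    = 132547 / 3454.9 ≈ 38.37 °C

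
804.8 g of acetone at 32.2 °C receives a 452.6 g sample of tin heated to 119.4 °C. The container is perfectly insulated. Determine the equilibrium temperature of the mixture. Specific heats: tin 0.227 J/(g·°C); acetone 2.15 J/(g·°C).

T_f ≈ 37.1 °C

Net heat exchanged in the isolated system is zero:
452.6*0.227*(T − 119.4) + 804.8*2.15*(T − 32.2) = 0
102.74(T − 119.4) + 1730.3(T − 32.2) = 0
1833.1 T = 67983
T = 67983/1833.1 ≈ 37.09 °C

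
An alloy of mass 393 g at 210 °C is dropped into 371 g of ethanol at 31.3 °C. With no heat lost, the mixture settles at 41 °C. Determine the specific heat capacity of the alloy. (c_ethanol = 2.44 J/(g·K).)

m_s c (T_s − T_f) = m_ethanol c_ethanol (T_f − T_0):
393×c×(210 − 41) = 371×2.44×(41 − 31.3)
66417 c = 8780.8  ⇒  c ≈ 0.1322 J/(g·K)

c ≈ 0.132 J/(g·K)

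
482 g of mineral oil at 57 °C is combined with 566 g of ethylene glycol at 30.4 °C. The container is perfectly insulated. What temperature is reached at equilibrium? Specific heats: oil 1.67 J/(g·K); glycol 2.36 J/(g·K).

T_f ≈ 40.4 °C

T_f is the heat-capacity-weighted average of the initial temperatures:
T_f = (804.94*57 + 1335.8*30.4) / (804.94 + 1335.8)
    = 86489 / 2140.7 ≈ 40.40 °C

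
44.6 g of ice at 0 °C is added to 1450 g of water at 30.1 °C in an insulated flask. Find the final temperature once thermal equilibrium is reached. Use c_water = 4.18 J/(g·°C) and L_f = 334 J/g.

T_f ≈ 26.8 °C

Heat gained plus heat lost sum to zero:
latent heat to melt: 44.6·334 = 14896; meltwater 0→T: 44.6·4.18·T = 186.43 T; water cools: 1450·4.18·(T − 30.1) = 6061(T − 30.1)
6247.4 T = 182436 − 14896 = 167540
T ≈ 26.82 °C. Since T > 0 °C, the all-ice-melts assumption holds.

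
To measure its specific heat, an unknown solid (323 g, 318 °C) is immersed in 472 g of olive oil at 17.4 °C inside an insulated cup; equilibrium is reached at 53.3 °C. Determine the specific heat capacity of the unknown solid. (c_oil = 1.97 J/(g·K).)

c ≈ 0.39 J/(g·K)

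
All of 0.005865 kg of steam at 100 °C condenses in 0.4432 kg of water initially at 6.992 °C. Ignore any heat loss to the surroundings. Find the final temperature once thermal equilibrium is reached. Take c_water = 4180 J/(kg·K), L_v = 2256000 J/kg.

Setting the total heat transfer to zero:
latent heat released on condensation: 0.005865·2256000 = 13231
  condensed water 100 °C→T: 24.52(T − 100)
  water warms: 0.4432·4180·(T − 6.992) = 1852.6(T − 6.992)
1877.1 T = 13231 + 2451.6 + 12953 = 28636
T ≈ 15.26 °C — below 100 °C, confirming all the steam condensed.

T_f ≈ 15.3 °C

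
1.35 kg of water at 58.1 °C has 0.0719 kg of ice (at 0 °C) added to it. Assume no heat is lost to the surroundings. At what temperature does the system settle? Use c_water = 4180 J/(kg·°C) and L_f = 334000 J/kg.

T_f ≈ 51.1 °C

Energy balance with sensible and latent terms:
melt ice: 0.0719·334000 = 24015
  meltwater 0→T: 0.0719·4180·T = 300.54 T
  water cools: 1.35·4180·(T − 58.1) = 5643(T − 58.1)
5943.5 T = 327858 − 24015 = 303844
T ≈ 51.12 °C (positive, so assuming full melt was valid).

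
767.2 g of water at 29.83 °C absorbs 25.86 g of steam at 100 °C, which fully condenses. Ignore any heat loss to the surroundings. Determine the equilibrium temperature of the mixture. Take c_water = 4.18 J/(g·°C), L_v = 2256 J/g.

T_f ≈ 49.7 °C

Sum of m c ΔT and latent-heat terms is zero:
latent heat released on condensation: 25.86×2256 = 58340
  condensed water 100 °C→T: 108.09(T − 100)
  water warms: 767.2×4.18×(T − 29.83) = 3206.9(T − 29.83)
3315 T = 58340 + 10809 + 95662 = 164811
T ≈ 49.72 °C — below 100 °C, confirming all the steam condensed.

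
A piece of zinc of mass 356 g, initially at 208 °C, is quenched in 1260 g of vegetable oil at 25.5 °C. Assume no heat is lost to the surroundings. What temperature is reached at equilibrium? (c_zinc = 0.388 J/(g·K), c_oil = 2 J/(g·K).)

T_f ≈ 35.0 °C

Conservation of energy gives ΣQ = 0:
356*0.388*(T − 208) + 1260*2*(T − 25.5) = 0
138.13(T − 208) + 2520(T − 25.5) = 0
2658.1 T = 92991
T = 92991 / 2658.1 = 35 °C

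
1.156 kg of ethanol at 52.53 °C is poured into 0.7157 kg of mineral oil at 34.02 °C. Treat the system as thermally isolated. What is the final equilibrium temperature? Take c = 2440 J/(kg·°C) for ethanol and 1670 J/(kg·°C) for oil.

T_f is the heat-capacity-weighted average of the initial temperatures:
T_f = (2820.6·52.53 + 1195.2·34.02) / (2820.6 + 1195.2)
    = 188830 / 4015.9 ≈ 47.02 °C

T_f ≈ 47.0 °C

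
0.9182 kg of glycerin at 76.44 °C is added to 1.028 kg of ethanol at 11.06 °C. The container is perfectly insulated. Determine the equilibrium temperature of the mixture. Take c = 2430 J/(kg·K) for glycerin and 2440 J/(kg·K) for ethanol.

Net heat exchanged in the isolated system is zero:
0.9182·2430·(T − 76.44) + 1.028·2440·(T − 11.06) = 0
4739.5 T = 198297
T = 198297 / 4739.5 = 41.8 °C

T_f ≈ 41.8 °C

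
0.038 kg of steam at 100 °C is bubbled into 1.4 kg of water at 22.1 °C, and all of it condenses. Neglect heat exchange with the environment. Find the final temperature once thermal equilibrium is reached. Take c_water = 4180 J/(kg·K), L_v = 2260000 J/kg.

Taking heat into each body as positive, Σ m c ΔT = 0:
steam→water at 100 °C releases m L_v = 0.038×2260000 = 85880; condensate cools 100→T: 0.038×4180×(T − 100) = 158.84(T − 100); original water: 5852(T − 22.1)
6010.8 T = 85880 + 15884 + 129329 = 231093
T ≈ 38.45 °C, under the boiling point, so the assumption holds.

T_f ≈ 38.4 °C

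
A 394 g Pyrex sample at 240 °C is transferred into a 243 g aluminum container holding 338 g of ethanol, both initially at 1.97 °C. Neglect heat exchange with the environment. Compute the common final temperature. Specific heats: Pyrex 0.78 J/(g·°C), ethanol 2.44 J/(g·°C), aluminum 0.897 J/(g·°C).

T_f ≈ 56.2 °C

Heat gained plus heat lost sum to zero:
394*0.78*(T − 240) + 338*2.44*(T − 1.97) + 243*0.897*(T − 1.97) = 0
307.32(T − 240) + 824.72(T − 1.97) + 217.97(T − 1.97) = 0
1350 T = 75811
T = 75811/1350 ≈ 56.16 °C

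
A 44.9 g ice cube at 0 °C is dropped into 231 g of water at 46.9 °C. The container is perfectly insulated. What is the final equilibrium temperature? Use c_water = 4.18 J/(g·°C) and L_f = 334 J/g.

T_f ≈ 26.3 °C

Heat gained plus heat lost sum to zero:
latent heat to melt: 44.9×334 = 14997
  warm the meltwater: 187.68 T
  water cools: 231×4.18×(T − 46.9) = 965.58(T − 46.9)
1153.3 T = 45286 − 14997 = 30289
T ≈ 26.26 °C. Since T > 0 °C, the all-ice-melts assumption holds.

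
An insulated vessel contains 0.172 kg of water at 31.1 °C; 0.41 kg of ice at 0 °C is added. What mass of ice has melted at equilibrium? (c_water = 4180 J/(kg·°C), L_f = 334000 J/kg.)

m_melted ≈ 0.0669 kg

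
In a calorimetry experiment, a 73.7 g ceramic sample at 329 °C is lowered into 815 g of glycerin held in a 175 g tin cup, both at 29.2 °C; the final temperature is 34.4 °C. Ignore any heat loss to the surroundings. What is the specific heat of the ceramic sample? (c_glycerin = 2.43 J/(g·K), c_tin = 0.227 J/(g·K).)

c ≈ 0.484 J/(g·K)

Let T be the final temperature. ΣQ_i = 0:
73.7×c×(34.4 − 329) + 815×2.43×(34.4 − 29.2) + 175×0.227×(34.4 − 29.2) = 0
-21712 c = -10505
c = -10505/-21712 ≈ 0.4838 J/(g·K)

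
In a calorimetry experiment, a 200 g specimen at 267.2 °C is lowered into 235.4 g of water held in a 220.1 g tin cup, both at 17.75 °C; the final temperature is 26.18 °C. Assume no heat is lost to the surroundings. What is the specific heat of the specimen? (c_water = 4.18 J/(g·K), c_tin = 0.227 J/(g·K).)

c ≈ 0.181 J/(g·K)

Energy conservation, ΣQ = 0:
200×c×(26.18 − 267.2) + 235.4×4.18×(26.18 − 17.75) + 220.1×0.227×(26.18 − 17.75) = 0
-48204 c = -8716.1
c = -8716.1/-48204 ≈ 0.1808 J/(g·K)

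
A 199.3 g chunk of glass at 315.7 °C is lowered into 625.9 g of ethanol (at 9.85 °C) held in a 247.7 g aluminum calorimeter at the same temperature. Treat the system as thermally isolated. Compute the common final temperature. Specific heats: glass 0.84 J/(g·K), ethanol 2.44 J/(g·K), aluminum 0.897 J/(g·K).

T_f ≈ 36.6 °C

Energy conservation, ΣQ = 0:
199.3×0.84×(T − 315.7) + 625.9×2.44×(T − 9.85) + 247.7×0.897×(T − 9.85) = 0
167.41(T − 315.7) + 1527.2(T − 9.85) + 222.19(T − 9.85) = 0
(167.41 + 1527.2 + 222.19) T = 167.41×315.7 + 1527.2×9.85 + 222.19×9.85
T = 70083 / 1916.8 = 36.6 °C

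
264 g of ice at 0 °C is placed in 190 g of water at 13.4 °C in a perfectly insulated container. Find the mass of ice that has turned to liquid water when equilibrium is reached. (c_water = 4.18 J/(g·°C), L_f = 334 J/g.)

m_melted ≈ 31.9 g

Heat available from the water dropping to 0 °C: 190×4.18×13.4 = 10642 J.
Melting all 264 g of ice would need 264×334 = 88176 J.
Since 10642 < 88176 J, not all the ice melts; equilibrium is at 0 °C.
m_melted×334 = 10642  ⇒  m_melted ≈ 31.86 g.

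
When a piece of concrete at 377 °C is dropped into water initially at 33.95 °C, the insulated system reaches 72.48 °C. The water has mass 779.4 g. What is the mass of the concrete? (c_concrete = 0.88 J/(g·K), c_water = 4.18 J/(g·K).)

Setting the total heat transfer to zero:
m·0.88·(72.48 − 377) + 779.4·4.18·(72.48 − 33.95) = 0
-267.98 m = -125527
m = -125527/-267.98 ≈ 468.4 g

m ≈ 468 g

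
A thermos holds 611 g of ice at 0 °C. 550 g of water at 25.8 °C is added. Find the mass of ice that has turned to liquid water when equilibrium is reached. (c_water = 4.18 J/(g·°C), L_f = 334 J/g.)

Water can give up m c ΔT = 550×4.18×25.8 = 59314 J before reaching 0 °C.
Fully melting the ice requires m_ice L_f = 611×334 = 204074 J.
Since 59314 < 204074 J, not all the ice melts; equilibrium is at 0 °C.
Mass melted = 59314/334 ≈ 177.6 g.

m_melted ≈ 178 g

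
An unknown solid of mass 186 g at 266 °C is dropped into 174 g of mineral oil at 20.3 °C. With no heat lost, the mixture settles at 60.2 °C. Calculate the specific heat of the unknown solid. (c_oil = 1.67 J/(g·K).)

c ≈ 0.303 J/(g·K)

m_s c (T_s − T_f) = m_oil c_oil (T_f − T_0):
186·c·(266 − 60.2) = 174·1.67·(60.2 − 20.3)
38279 c = 11594  ⇒  c ≈ 0.3029 J/(g·K)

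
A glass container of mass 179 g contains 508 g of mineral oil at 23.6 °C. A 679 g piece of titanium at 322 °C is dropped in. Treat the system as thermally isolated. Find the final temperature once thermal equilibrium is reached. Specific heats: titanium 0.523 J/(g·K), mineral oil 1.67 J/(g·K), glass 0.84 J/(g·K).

T_f ≈ 101.9 °C

Taking heat into each body as positive, Σ m c ΔT = 0:
679·0.523·(T − 322) + 508·1.67·(T − 23.6) + 179·0.84·(T − 23.6) = 0
355.12(T − 322) + 848.36(T − 23.6) + 150.36(T − 23.6) = 0
1353.8 T = 137917
T = 137917/1353.8 ≈ 101.87 °C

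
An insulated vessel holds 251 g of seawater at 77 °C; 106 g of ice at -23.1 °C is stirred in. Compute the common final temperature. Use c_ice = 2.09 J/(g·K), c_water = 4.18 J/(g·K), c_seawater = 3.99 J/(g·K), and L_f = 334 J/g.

T_f ≈ 25.3 °C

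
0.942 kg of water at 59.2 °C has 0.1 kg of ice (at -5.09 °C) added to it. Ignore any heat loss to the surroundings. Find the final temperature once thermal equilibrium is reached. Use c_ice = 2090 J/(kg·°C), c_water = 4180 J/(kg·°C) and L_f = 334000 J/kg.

T_f ≈ 45.6 °C

Sum of m c ΔT and latent-heat terms is zero:
warm ice to 0 °C: 0.1·2090·(0 − (-5.09)) = 1063.8
  latent heat to melt: 0.1·334000 = 33400
  meltwater 0→T: 0.1·4180·T = 418 T
  water: 3937.6(T − 59.2)
4355.6 T = 233104 − 34464 = 198640
T ≈ 45.61 °C. Since T > 0 °C, the all-ice-melts assumption holds.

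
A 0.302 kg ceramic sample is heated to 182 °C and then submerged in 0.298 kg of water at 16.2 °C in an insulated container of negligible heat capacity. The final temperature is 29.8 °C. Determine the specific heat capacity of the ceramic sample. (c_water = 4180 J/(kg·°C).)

c ≈ 369 J/(kg·°C)

m_s c (T_s − T_f) = m_water c_water (T_f − T_0):
0.302×c×(182 − 29.8) = 0.298×4180×(29.8 − 16.2)
45.96 c = 16941  ⇒  c ≈ 368.6 J/(kg·°C)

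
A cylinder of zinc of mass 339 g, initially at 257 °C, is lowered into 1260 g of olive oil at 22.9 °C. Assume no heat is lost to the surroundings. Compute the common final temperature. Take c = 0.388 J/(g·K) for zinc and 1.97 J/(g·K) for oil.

Setting the total heat transfer to zero:
339×0.388×(T − 257) + 1260×1.97×(T − 22.9) = 0
131.53(T − 257) + 2482.2(T − 22.9) = 0
2613.7 T = 90646
T = 90646/2613.7 ≈ 34.68 °C

T_f ≈ 34.7 °C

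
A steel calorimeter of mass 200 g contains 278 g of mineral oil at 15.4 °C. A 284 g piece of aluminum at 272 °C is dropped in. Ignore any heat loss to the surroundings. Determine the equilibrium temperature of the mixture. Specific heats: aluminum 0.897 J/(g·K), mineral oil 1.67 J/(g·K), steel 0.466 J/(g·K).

T_f is the heat-capacity-weighted average of the initial temperatures:
T_f = (254.75*272 + 464.26*15.4 + 93.2*15.4) / (254.75 + 464.26 + 93.2)
    = 77876 / 812.21 ≈ 95.88 °C

T_f ≈ 95.9 °C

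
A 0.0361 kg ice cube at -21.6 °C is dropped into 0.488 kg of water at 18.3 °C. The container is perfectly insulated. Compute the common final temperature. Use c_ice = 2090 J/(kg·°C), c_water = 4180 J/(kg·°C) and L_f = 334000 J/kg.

Sum of m c ΔT and latent-heat terms is zero:
warm ice to 0 °C: 0.0361×2090×(0 − (-21.6)) = 1629.7; latent heat to melt: 0.0361×334000 = 12057; warm the meltwater: 150.9 T; water: 2039.8(T − 18.3)
2190.7 T = 37329 − 13687 = 23642
T ≈ 10.79 °C (positive, so assuming full melt was valid).

T_f ≈ 10.8 °C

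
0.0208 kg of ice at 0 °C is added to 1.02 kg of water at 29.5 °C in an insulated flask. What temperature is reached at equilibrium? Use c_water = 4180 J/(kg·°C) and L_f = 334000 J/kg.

Energy conservation, ΣQ = 0:
melt ice: 0.0208·334000 = 6947.2; warm the meltwater: 86.94 T; water cools: 1.02·4180·(T − 29.5) = 4263.6(T − 29.5)
4350.5 T = 125776 − 6947.2 = 118829
T ≈ 27.31 °C. Since T > 0 °C, the all-ice-melts assumption holds.

T_f ≈ 27.3 °C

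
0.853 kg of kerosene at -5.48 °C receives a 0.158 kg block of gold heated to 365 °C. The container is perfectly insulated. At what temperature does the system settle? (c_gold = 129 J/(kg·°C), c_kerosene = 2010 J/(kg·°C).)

With ΣQ=0 the equilibrium temperature is the m·c-weighted mean:
T_f = (20.38·365 + 1714.5·(-5.48)) / (20.38 + 1714.5)
    = -1956.2 / 1734.9 ≈ -1.13 °C

T_f ≈ -1.1 °C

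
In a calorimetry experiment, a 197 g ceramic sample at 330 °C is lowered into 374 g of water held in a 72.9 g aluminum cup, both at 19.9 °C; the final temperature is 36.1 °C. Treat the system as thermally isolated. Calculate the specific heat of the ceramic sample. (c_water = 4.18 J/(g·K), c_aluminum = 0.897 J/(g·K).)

Taking heat into each body as positive, Σ m c ΔT = 0:
197·c·(36.1 − 330) + 374·4.18·(36.1 − 19.9) + 72.9·0.897·(36.1 − 19.9) = 0
-57898 c = -26385
c = -26385/-57898 ≈ 0.4557 J/(g·K)

c ≈ 0.456 J/(g·K)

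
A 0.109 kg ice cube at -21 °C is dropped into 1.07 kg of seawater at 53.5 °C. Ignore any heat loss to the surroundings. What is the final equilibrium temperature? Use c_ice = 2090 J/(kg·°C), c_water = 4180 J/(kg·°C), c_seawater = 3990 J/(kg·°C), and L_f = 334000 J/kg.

Sum of m c ΔT and latent-heat terms is zero:
warm ice to 0 °C: 0.109·2090·(0 − (-21)) = 4784
  latent heat to melt: 0.109·334000 = 36406
  meltwater 0→T: 0.109·4180·T = 455.62 T
  seawater: 4269.3(T − 53.5)
4724.9 T = 228408 − 41190 = 187218
T ≈ 39.62 °C (positive, so assuming full melt was valid).

T_f ≈ 39.6 °C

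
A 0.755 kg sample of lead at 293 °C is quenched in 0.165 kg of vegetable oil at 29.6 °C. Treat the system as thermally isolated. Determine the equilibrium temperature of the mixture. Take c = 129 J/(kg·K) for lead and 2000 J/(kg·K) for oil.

T_f ≈ 89.6 °C

With ΣQ=0 the equilibrium temperature is the m·c-weighted mean:
T_f = (97.39×293 + 330×29.6) / (97.39 + 330)
    = 38305 / 427.39 ≈ 89.62 °C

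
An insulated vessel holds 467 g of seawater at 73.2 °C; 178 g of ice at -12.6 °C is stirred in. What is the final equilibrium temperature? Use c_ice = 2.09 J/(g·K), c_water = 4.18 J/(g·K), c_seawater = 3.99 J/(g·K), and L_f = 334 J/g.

T_f ≈ 27.7 °C

Energy conservation, ΣQ = 0:
ice -12.6→0 °C: 178×2.09×12.6 = 4687.5
  latent heat to melt: 178×334 = 59452
  meltwater 0→T: 178×4.18×T = 744.04 T
  seawater cools: 467×3.99×(T − 73.2) = 1863.3(T − 73.2)
2607.4 T = 136396 − 64139 = 72256
T ≈ 27.71 °C. Since T > 0 °C, the all-ice-melts assumption holds.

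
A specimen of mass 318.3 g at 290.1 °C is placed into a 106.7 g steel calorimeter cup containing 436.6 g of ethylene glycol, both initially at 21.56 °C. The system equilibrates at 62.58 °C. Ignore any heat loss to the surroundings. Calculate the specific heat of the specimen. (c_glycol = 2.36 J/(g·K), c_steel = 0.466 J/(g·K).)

Conservation of energy gives ΣQ = 0:
318.3·c·(62.58 − 290.1) + 436.6·2.36·(62.58 − 21.56) + 106.7·0.466·(62.58 − 21.56) = 0
-72420 c = -44306
c = -44306/-72420 ≈ 0.6118 J/(g·K)

c ≈ 0.612 J/(g·K)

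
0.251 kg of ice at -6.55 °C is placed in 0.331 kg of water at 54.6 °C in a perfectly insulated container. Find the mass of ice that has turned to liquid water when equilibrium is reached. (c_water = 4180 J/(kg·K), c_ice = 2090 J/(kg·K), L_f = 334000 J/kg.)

m_melted ≈ 0.216 kg

Cooling the water to 0 °C releases 0.331×4180×54.6 = 75543 J.
Of that, 0.251×2090×6.55 = 3436.1 J goes to bring the ice to 0 °C, leaving 72107 J.
Fully melting the ice requires m_ice L_f = 0.251×334000 = 83834 J.
That's not enough to melt it all — equilibrium is at 0 °C with ice remaining.
m_melted×334000 = 72107  ⇒  m_melted ≈ 0.2159 kg.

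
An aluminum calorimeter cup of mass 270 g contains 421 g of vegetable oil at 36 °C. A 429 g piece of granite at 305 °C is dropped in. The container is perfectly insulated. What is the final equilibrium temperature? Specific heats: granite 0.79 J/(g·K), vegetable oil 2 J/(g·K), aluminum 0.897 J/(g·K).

Conservation of energy gives ΣQ = 0:
429*0.79*(T − 305) + 421*2*(T − 36) + 270*0.897*(T − 36) = 0
(338.91 + 842 + 242.19) T = 338.91*305 + 842*36 + 242.19*36
T = 142398/1423.1 ≈ 100.06 °C

T_f ≈ 100.1 °C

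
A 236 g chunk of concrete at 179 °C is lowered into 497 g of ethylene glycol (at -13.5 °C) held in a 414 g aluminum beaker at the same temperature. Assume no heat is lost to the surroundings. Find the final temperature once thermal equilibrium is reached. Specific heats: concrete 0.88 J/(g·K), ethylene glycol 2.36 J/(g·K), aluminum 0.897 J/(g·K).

T_f ≈ 9.3 °C

Taking heat into each body as positive, Σ m c ΔT = 0:
236·0.88·(T − 179) + 497·2.36·(T − (-13.5)) + 414·0.897·(T − (-13.5)) = 0
(207.68 + 1172.9 + 371.36) T = 207.68·179 + 1172.9·(-13.5) + 371.36·(-13.5)
T ≈ 9.32 °C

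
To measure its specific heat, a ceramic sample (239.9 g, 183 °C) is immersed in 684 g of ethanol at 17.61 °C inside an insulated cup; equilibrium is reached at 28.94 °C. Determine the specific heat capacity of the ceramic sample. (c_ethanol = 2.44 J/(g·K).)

c ≈ 0.512 J/(g·K)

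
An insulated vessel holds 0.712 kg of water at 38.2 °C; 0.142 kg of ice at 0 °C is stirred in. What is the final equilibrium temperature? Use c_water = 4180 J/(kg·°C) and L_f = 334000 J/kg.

Setting the total heat transfer to zero:
fusion: m_ice L_f = 0.142×334000 = 47428
  warm the meltwater: 593.56 T
  water: 2976.2(T − 38.2)
3569.7 T = 113689 − 47428 = 66261
T ≈ 18.56 °C — above 0 °C, consistent with complete melting.

T_f ≈ 18.6 °C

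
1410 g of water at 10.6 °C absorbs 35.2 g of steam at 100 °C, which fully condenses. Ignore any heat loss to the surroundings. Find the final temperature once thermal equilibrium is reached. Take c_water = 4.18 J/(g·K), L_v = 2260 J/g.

Sum of m c ΔT and latent-heat terms is zero:
latent heat released on condensation: 35.2·2260 = 79552; condensed water 100 °C→T: 147.14(T − 100); original water: 5893.8(T − 10.6)
6040.9 T = 79552 + 14714 + 62474 = 156740
T ≈ 25.95 °C — below 100 °C, confirming all the steam condensed.

T_f ≈ 25.9 °C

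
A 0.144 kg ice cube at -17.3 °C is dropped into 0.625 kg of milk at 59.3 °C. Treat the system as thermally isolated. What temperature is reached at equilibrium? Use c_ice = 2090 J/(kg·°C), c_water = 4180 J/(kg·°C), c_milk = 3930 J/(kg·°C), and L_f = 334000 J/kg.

T_f ≈ 30.2 °C

Energy conservation, ΣQ = 0:
ice -17.3→0 °C: 0.144×2090×17.3 = 5206.6
  latent heat to melt: 0.144×334000 = 48096
  warm the meltwater: 601.92 T
  milk cools: 0.625×3930×(T − 59.3) = 2456.2(T − 59.3)
3058.2 T = 145656 − 53303 = 92353
T ≈ 30.20 °C — above 0 °C, consistent with complete melting.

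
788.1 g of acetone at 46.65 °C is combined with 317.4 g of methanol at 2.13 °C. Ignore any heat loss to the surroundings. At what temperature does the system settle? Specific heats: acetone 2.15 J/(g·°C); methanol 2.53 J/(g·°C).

T_f ≈ 32.3 °C

|Q_acetone| = |Q_methanol|:
788.1*2.15*(46.65 − T) = 317.4*2.53*(T − 2.13)
1694.4(46.65 − T) = 803.02(T − 2.13)
2497.4 T = 80755  ⇒  T ≈ 32.34 °C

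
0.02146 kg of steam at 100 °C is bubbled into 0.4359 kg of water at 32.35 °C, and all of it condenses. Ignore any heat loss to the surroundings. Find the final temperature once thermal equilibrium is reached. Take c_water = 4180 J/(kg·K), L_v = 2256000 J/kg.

T_f ≈ 60.8 °C

Heat gained plus heat lost sum to zero:
steam→water at 100 °C releases m L_v = 0.02146·2256000 = 48414; condensate cools 100→T: 0.02146·4180·(T − 100) = 89.7(T − 100); water warms: 0.4359·4180·(T − 32.35) = 1822.1(T − 32.35)
1911.8 T = 48414 + 8970.3 + 58944 = 116328
T ≈ 60.85 °C (< 100 °C, so full condensation is consistent).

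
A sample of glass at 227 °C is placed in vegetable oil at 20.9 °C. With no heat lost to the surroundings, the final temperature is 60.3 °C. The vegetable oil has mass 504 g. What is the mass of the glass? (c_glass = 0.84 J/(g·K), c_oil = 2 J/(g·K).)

m ≈ 284 g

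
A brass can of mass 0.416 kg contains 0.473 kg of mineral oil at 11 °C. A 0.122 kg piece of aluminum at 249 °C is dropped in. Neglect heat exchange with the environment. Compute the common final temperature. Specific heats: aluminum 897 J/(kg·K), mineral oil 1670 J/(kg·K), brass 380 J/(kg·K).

Energy conservation, ΣQ = 0:
0.122·897·(T − 249) + 0.473·1670·(T − 11) + 0.416·380·(T − 11) = 0
109.43(T − 249) + 789.91(T − 11) + 158.08(T − 11) = 0
1057.4 T = 37677
T = 37677/1057.4 ≈ 35.63 °C

T_f ≈ 35.6 °C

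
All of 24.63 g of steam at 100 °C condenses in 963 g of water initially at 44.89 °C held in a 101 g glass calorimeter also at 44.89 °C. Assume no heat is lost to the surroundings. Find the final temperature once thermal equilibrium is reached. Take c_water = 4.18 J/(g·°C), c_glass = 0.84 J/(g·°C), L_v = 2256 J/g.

Energy balance with sensible and latent terms:
steam→water at 100 °C releases m L_v = 24.63×2256 = 55565; condensate cools 100→T: 24.63×4.18×(T − 100) = 102.95(T − 100); water warms: 963×4.18×(T − 44.89) = 4025.3(T − 44.89); glass cup: 101×0.84×(T − 44.89) = 84.84(T − 44.89)
4213.1 T = 55565 + 10295 + 184506 = 250367
T ≈ 59.43 °C (< 100 °C, so full condensation is consistent).

T_f ≈ 59.4 °C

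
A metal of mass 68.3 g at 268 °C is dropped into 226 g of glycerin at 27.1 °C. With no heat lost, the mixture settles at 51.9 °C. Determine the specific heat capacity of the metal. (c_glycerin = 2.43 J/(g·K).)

c ≈ 0.923 J/(g·K)

m_s c (T_s − T_f) = m_glycerin c_glycerin (T_f − T_0):
68.3·c·(268 − 51.9) = 226·2.43·(51.9 − 27.1)
14760 c = 13620  ⇒  c ≈ 0.9228 J/(g·K)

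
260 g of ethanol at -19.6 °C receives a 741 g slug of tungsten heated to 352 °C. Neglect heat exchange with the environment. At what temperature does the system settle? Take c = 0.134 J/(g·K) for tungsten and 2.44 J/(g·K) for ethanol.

T_f ≈ 30.7 °C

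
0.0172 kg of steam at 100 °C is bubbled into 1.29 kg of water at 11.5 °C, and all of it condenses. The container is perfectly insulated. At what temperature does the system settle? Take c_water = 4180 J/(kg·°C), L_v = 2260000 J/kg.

Energy conservation, ΣQ = 0:
steam→water at 100 °C releases m L_v = 0.0172·2260000 = 38872; condensed water 100 °C→T: 71.9(T − 100); original water: 5392.2(T − 11.5)
5464.1 T = 38872 + 7189.6 + 62010 = 108072
T ≈ 19.78 °C — below 100 °C, confirming all the steam condensed.

T_f ≈ 19.8 °C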